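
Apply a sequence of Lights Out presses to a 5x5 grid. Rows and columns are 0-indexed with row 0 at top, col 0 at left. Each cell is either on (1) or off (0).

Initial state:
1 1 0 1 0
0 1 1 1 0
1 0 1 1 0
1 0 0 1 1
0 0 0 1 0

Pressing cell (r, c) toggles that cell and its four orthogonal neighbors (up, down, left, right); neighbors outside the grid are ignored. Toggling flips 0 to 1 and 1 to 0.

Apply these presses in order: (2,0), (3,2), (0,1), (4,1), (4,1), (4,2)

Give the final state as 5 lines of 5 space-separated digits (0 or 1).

After press 1 at (2,0):
1 1 0 1 0
1 1 1 1 0
0 1 1 1 0
0 0 0 1 1
0 0 0 1 0

After press 2 at (3,2):
1 1 0 1 0
1 1 1 1 0
0 1 0 1 0
0 1 1 0 1
0 0 1 1 0

After press 3 at (0,1):
0 0 1 1 0
1 0 1 1 0
0 1 0 1 0
0 1 1 0 1
0 0 1 1 0

After press 4 at (4,1):
0 0 1 1 0
1 0 1 1 0
0 1 0 1 0
0 0 1 0 1
1 1 0 1 0

After press 5 at (4,1):
0 0 1 1 0
1 0 1 1 0
0 1 0 1 0
0 1 1 0 1
0 0 1 1 0

After press 6 at (4,2):
0 0 1 1 0
1 0 1 1 0
0 1 0 1 0
0 1 0 0 1
0 1 0 0 0

Answer: 0 0 1 1 0
1 0 1 1 0
0 1 0 1 0
0 1 0 0 1
0 1 0 0 0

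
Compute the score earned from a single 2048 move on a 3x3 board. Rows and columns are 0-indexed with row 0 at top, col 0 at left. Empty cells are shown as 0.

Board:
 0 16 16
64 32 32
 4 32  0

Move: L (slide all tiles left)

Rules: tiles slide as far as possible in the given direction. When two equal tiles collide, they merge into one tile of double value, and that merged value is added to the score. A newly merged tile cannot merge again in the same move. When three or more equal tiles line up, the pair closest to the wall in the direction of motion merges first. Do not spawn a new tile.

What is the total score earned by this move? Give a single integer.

Answer: 96

Derivation:
Slide left:
row 0: [0, 16, 16] -> [32, 0, 0]  score +32 (running 32)
row 1: [64, 32, 32] -> [64, 64, 0]  score +64 (running 96)
row 2: [4, 32, 0] -> [4, 32, 0]  score +0 (running 96)
Board after move:
32  0  0
64 64  0
 4 32  0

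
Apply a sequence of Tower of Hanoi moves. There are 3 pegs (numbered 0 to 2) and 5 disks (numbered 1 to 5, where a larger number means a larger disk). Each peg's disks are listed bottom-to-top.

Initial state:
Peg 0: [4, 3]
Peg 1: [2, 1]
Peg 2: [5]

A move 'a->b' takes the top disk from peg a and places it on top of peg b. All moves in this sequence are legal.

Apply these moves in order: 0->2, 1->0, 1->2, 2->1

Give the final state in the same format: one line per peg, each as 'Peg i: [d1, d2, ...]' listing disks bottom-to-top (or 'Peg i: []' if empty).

After move 1 (0->2):
Peg 0: [4]
Peg 1: [2, 1]
Peg 2: [5, 3]

After move 2 (1->0):
Peg 0: [4, 1]
Peg 1: [2]
Peg 2: [5, 3]

After move 3 (1->2):
Peg 0: [4, 1]
Peg 1: []
Peg 2: [5, 3, 2]

After move 4 (2->1):
Peg 0: [4, 1]
Peg 1: [2]
Peg 2: [5, 3]

Answer: Peg 0: [4, 1]
Peg 1: [2]
Peg 2: [5, 3]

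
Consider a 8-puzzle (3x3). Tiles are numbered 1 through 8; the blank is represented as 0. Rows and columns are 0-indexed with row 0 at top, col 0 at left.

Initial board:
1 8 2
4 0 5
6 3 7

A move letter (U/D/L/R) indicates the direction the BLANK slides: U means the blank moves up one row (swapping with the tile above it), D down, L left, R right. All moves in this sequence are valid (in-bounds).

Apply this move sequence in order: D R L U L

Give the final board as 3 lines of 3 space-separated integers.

After move 1 (D):
1 8 2
4 3 5
6 0 7

After move 2 (R):
1 8 2
4 3 5
6 7 0

After move 3 (L):
1 8 2
4 3 5
6 0 7

After move 4 (U):
1 8 2
4 0 5
6 3 7

After move 5 (L):
1 8 2
0 4 5
6 3 7

Answer: 1 8 2
0 4 5
6 3 7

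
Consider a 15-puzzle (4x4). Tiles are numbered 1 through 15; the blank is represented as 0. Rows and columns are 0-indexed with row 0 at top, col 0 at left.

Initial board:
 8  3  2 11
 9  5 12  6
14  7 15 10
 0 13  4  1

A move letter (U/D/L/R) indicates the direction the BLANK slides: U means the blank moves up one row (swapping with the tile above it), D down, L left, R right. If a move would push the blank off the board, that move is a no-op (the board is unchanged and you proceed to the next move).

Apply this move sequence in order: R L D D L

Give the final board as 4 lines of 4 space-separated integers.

Answer:  8  3  2 11
 9  5 12  6
14  7 15 10
 0 13  4  1

Derivation:
After move 1 (R):
 8  3  2 11
 9  5 12  6
14  7 15 10
13  0  4  1

After move 2 (L):
 8  3  2 11
 9  5 12  6
14  7 15 10
 0 13  4  1

After move 3 (D):
 8  3  2 11
 9  5 12  6
14  7 15 10
 0 13  4  1

After move 4 (D):
 8  3  2 11
 9  5 12  6
14  7 15 10
 0 13  4  1

After move 5 (L):
 8  3  2 11
 9  5 12  6
14  7 15 10
 0 13  4  1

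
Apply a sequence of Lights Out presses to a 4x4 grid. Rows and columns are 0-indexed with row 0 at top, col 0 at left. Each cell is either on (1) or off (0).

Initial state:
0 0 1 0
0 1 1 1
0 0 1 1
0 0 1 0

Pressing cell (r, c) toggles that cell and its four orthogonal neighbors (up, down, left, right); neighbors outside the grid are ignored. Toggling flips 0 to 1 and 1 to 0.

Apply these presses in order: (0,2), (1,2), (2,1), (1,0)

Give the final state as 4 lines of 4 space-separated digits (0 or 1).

After press 1 at (0,2):
0 1 0 1
0 1 0 1
0 0 1 1
0 0 1 0

After press 2 at (1,2):
0 1 1 1
0 0 1 0
0 0 0 1
0 0 1 0

After press 3 at (2,1):
0 1 1 1
0 1 1 0
1 1 1 1
0 1 1 0

After press 4 at (1,0):
1 1 1 1
1 0 1 0
0 1 1 1
0 1 1 0

Answer: 1 1 1 1
1 0 1 0
0 1 1 1
0 1 1 0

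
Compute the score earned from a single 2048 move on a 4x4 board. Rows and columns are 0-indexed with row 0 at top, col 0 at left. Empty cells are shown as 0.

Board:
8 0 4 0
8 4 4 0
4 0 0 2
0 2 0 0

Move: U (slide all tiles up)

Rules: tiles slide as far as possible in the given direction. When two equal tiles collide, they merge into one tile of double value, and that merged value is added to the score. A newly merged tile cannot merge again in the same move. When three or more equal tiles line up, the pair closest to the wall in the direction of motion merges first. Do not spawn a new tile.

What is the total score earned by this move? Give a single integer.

Slide up:
col 0: [8, 8, 4, 0] -> [16, 4, 0, 0]  score +16 (running 16)
col 1: [0, 4, 0, 2] -> [4, 2, 0, 0]  score +0 (running 16)
col 2: [4, 4, 0, 0] -> [8, 0, 0, 0]  score +8 (running 24)
col 3: [0, 0, 2, 0] -> [2, 0, 0, 0]  score +0 (running 24)
Board after move:
16  4  8  2
 4  2  0  0
 0  0  0  0
 0  0  0  0

Answer: 24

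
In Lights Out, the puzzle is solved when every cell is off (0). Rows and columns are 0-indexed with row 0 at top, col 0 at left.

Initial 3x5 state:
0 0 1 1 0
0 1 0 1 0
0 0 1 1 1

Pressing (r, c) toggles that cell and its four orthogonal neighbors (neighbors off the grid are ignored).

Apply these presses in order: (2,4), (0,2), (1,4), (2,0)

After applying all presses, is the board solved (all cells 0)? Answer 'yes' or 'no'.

Answer: no

Derivation:
After press 1 at (2,4):
0 0 1 1 0
0 1 0 1 1
0 0 1 0 0

After press 2 at (0,2):
0 1 0 0 0
0 1 1 1 1
0 0 1 0 0

After press 3 at (1,4):
0 1 0 0 1
0 1 1 0 0
0 0 1 0 1

After press 4 at (2,0):
0 1 0 0 1
1 1 1 0 0
1 1 1 0 1

Lights still on: 9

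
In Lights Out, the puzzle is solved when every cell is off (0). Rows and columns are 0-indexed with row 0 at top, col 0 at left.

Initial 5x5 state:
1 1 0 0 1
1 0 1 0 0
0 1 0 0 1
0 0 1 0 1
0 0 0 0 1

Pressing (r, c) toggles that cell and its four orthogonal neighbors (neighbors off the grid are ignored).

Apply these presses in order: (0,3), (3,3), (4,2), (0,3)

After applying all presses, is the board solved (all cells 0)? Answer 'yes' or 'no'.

After press 1 at (0,3):
1 1 1 1 0
1 0 1 1 0
0 1 0 0 1
0 0 1 0 1
0 0 0 0 1

After press 2 at (3,3):
1 1 1 1 0
1 0 1 1 0
0 1 0 1 1
0 0 0 1 0
0 0 0 1 1

After press 3 at (4,2):
1 1 1 1 0
1 0 1 1 0
0 1 0 1 1
0 0 1 1 0
0 1 1 0 1

After press 4 at (0,3):
1 1 0 0 1
1 0 1 0 0
0 1 0 1 1
0 0 1 1 0
0 1 1 0 1

Lights still on: 13

Answer: no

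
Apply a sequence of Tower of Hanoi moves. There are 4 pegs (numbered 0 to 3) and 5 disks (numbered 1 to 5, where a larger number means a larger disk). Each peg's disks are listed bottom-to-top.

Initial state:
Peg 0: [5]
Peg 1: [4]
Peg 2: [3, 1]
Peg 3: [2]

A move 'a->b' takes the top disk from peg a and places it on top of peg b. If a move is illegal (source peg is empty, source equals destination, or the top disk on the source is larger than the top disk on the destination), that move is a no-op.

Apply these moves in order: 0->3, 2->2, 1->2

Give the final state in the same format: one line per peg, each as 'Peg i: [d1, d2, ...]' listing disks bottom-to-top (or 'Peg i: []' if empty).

After move 1 (0->3):
Peg 0: [5]
Peg 1: [4]
Peg 2: [3, 1]
Peg 3: [2]

After move 2 (2->2):
Peg 0: [5]
Peg 1: [4]
Peg 2: [3, 1]
Peg 3: [2]

After move 3 (1->2):
Peg 0: [5]
Peg 1: [4]
Peg 2: [3, 1]
Peg 3: [2]

Answer: Peg 0: [5]
Peg 1: [4]
Peg 2: [3, 1]
Peg 3: [2]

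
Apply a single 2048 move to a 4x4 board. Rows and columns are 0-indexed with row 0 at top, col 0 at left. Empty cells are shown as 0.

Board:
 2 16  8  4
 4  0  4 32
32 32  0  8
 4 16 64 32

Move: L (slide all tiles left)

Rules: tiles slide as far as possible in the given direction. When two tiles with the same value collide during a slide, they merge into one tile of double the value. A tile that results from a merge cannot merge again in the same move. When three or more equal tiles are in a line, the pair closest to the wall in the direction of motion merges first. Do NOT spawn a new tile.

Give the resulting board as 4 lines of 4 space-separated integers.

Slide left:
row 0: [2, 16, 8, 4] -> [2, 16, 8, 4]
row 1: [4, 0, 4, 32] -> [8, 32, 0, 0]
row 2: [32, 32, 0, 8] -> [64, 8, 0, 0]
row 3: [4, 16, 64, 32] -> [4, 16, 64, 32]

Answer:  2 16  8  4
 8 32  0  0
64  8  0  0
 4 16 64 32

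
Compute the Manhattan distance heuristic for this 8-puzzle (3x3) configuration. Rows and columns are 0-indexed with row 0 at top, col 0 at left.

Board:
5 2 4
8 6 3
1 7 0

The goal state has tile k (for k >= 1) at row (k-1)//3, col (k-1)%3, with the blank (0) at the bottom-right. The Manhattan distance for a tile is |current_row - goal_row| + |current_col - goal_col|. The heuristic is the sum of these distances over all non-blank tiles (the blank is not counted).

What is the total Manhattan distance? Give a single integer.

Tile 5: at (0,0), goal (1,1), distance |0-1|+|0-1| = 2
Tile 2: at (0,1), goal (0,1), distance |0-0|+|1-1| = 0
Tile 4: at (0,2), goal (1,0), distance |0-1|+|2-0| = 3
Tile 8: at (1,0), goal (2,1), distance |1-2|+|0-1| = 2
Tile 6: at (1,1), goal (1,2), distance |1-1|+|1-2| = 1
Tile 3: at (1,2), goal (0,2), distance |1-0|+|2-2| = 1
Tile 1: at (2,0), goal (0,0), distance |2-0|+|0-0| = 2
Tile 7: at (2,1), goal (2,0), distance |2-2|+|1-0| = 1
Sum: 2 + 0 + 3 + 2 + 1 + 1 + 2 + 1 = 12

Answer: 12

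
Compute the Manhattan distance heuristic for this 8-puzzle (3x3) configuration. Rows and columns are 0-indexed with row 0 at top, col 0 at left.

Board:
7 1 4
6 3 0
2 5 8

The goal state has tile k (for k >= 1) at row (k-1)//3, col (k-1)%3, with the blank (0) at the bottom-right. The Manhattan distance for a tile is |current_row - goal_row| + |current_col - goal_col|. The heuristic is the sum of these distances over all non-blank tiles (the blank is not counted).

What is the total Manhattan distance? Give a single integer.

Answer: 15

Derivation:
Tile 7: at (0,0), goal (2,0), distance |0-2|+|0-0| = 2
Tile 1: at (0,1), goal (0,0), distance |0-0|+|1-0| = 1
Tile 4: at (0,2), goal (1,0), distance |0-1|+|2-0| = 3
Tile 6: at (1,0), goal (1,2), distance |1-1|+|0-2| = 2
Tile 3: at (1,1), goal (0,2), distance |1-0|+|1-2| = 2
Tile 2: at (2,0), goal (0,1), distance |2-0|+|0-1| = 3
Tile 5: at (2,1), goal (1,1), distance |2-1|+|1-1| = 1
Tile 8: at (2,2), goal (2,1), distance |2-2|+|2-1| = 1
Sum: 2 + 1 + 3 + 2 + 2 + 3 + 1 + 1 = 15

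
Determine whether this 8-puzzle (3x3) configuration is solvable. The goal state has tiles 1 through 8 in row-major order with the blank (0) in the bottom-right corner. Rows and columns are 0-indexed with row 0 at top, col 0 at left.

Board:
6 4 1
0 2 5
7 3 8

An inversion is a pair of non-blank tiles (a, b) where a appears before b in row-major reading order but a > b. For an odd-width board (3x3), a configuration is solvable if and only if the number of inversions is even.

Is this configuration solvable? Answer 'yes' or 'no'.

Inversions (pairs i<j in row-major order where tile[i] > tile[j] > 0): 10
10 is even, so the puzzle is solvable.

Answer: yes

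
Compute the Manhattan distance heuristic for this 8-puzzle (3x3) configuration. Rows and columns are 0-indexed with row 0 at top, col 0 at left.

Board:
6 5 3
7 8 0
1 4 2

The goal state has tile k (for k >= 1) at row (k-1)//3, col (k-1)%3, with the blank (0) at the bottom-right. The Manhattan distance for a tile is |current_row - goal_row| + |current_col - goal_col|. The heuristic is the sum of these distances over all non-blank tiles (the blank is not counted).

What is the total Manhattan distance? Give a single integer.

Tile 6: at (0,0), goal (1,2), distance |0-1|+|0-2| = 3
Tile 5: at (0,1), goal (1,1), distance |0-1|+|1-1| = 1
Tile 3: at (0,2), goal (0,2), distance |0-0|+|2-2| = 0
Tile 7: at (1,0), goal (2,0), distance |1-2|+|0-0| = 1
Tile 8: at (1,1), goal (2,1), distance |1-2|+|1-1| = 1
Tile 1: at (2,0), goal (0,0), distance |2-0|+|0-0| = 2
Tile 4: at (2,1), goal (1,0), distance |2-1|+|1-0| = 2
Tile 2: at (2,2), goal (0,1), distance |2-0|+|2-1| = 3
Sum: 3 + 1 + 0 + 1 + 1 + 2 + 2 + 3 = 13

Answer: 13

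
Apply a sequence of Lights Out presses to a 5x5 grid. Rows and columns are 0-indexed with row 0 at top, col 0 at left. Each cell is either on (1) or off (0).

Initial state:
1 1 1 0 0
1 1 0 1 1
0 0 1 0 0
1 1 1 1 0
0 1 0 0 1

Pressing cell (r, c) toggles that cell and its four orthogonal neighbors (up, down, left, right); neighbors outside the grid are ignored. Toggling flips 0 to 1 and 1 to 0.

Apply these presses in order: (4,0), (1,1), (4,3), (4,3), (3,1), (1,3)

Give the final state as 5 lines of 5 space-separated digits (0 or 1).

Answer: 1 0 1 1 0
0 0 0 0 0
0 0 1 1 0
1 0 0 1 0
1 1 0 0 1

Derivation:
After press 1 at (4,0):
1 1 1 0 0
1 1 0 1 1
0 0 1 0 0
0 1 1 1 0
1 0 0 0 1

After press 2 at (1,1):
1 0 1 0 0
0 0 1 1 1
0 1 1 0 0
0 1 1 1 0
1 0 0 0 1

After press 3 at (4,3):
1 0 1 0 0
0 0 1 1 1
0 1 1 0 0
0 1 1 0 0
1 0 1 1 0

After press 4 at (4,3):
1 0 1 0 0
0 0 1 1 1
0 1 1 0 0
0 1 1 1 0
1 0 0 0 1

After press 5 at (3,1):
1 0 1 0 0
0 0 1 1 1
0 0 1 0 0
1 0 0 1 0
1 1 0 0 1

After press 6 at (1,3):
1 0 1 1 0
0 0 0 0 0
0 0 1 1 0
1 0 0 1 0
1 1 0 0 1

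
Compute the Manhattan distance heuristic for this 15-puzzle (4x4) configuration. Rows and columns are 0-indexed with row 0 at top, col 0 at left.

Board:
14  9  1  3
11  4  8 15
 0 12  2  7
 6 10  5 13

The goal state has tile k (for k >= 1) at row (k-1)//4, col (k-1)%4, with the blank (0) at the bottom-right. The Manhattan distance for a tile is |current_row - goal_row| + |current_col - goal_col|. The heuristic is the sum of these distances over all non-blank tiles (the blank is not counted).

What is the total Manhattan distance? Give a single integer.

Answer: 38

Derivation:
Tile 14: at (0,0), goal (3,1), distance |0-3|+|0-1| = 4
Tile 9: at (0,1), goal (2,0), distance |0-2|+|1-0| = 3
Tile 1: at (0,2), goal (0,0), distance |0-0|+|2-0| = 2
Tile 3: at (0,3), goal (0,2), distance |0-0|+|3-2| = 1
Tile 11: at (1,0), goal (2,2), distance |1-2|+|0-2| = 3
Tile 4: at (1,1), goal (0,3), distance |1-0|+|1-3| = 3
Tile 8: at (1,2), goal (1,3), distance |1-1|+|2-3| = 1
Tile 15: at (1,3), goal (3,2), distance |1-3|+|3-2| = 3
Tile 12: at (2,1), goal (2,3), distance |2-2|+|1-3| = 2
Tile 2: at (2,2), goal (0,1), distance |2-0|+|2-1| = 3
Tile 7: at (2,3), goal (1,2), distance |2-1|+|3-2| = 2
Tile 6: at (3,0), goal (1,1), distance |3-1|+|0-1| = 3
Tile 10: at (3,1), goal (2,1), distance |3-2|+|1-1| = 1
Tile 5: at (3,2), goal (1,0), distance |3-1|+|2-0| = 4
Tile 13: at (3,3), goal (3,0), distance |3-3|+|3-0| = 3
Sum: 4 + 3 + 2 + 1 + 3 + 3 + 1 + 3 + 2 + 3 + 2 + 3 + 1 + 4 + 3 = 38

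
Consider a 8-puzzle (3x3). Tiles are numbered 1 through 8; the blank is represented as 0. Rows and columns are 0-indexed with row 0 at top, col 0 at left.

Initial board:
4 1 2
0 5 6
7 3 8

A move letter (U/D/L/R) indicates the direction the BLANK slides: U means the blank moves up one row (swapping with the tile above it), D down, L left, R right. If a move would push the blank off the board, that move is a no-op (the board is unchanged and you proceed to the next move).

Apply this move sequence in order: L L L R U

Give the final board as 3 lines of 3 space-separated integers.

Answer: 4 0 2
5 1 6
7 3 8

Derivation:
After move 1 (L):
4 1 2
0 5 6
7 3 8

After move 2 (L):
4 1 2
0 5 6
7 3 8

After move 3 (L):
4 1 2
0 5 6
7 3 8

After move 4 (R):
4 1 2
5 0 6
7 3 8

After move 5 (U):
4 0 2
5 1 6
7 3 8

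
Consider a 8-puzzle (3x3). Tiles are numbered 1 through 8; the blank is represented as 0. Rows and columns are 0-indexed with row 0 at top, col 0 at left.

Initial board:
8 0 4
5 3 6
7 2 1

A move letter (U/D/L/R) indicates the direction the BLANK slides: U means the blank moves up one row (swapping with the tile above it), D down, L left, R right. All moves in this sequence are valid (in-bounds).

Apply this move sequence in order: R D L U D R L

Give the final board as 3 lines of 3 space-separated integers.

Answer: 8 4 6
5 0 3
7 2 1

Derivation:
After move 1 (R):
8 4 0
5 3 6
7 2 1

After move 2 (D):
8 4 6
5 3 0
7 2 1

After move 3 (L):
8 4 6
5 0 3
7 2 1

After move 4 (U):
8 0 6
5 4 3
7 2 1

After move 5 (D):
8 4 6
5 0 3
7 2 1

After move 6 (R):
8 4 6
5 3 0
7 2 1

After move 7 (L):
8 4 6
5 0 3
7 2 1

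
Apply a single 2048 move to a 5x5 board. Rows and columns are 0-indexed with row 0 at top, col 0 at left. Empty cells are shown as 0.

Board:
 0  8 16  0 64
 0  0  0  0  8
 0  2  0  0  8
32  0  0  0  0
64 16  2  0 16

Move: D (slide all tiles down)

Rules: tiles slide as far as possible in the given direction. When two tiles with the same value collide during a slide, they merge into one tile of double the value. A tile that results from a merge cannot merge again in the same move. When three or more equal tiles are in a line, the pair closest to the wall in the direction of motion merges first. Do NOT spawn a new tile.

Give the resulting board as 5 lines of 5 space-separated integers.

Slide down:
col 0: [0, 0, 0, 32, 64] -> [0, 0, 0, 32, 64]
col 1: [8, 0, 2, 0, 16] -> [0, 0, 8, 2, 16]
col 2: [16, 0, 0, 0, 2] -> [0, 0, 0, 16, 2]
col 3: [0, 0, 0, 0, 0] -> [0, 0, 0, 0, 0]
col 4: [64, 8, 8, 0, 16] -> [0, 0, 64, 16, 16]

Answer:  0  0  0  0  0
 0  0  0  0  0
 0  8  0  0 64
32  2 16  0 16
64 16  2  0 16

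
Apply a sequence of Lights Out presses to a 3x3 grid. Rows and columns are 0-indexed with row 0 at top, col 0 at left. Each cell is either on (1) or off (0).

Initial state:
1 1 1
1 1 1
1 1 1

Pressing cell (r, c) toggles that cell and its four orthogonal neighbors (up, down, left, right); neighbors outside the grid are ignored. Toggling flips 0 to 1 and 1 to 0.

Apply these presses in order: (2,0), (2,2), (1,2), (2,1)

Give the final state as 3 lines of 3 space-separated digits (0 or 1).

After press 1 at (2,0):
1 1 1
0 1 1
0 0 1

After press 2 at (2,2):
1 1 1
0 1 0
0 1 0

After press 3 at (1,2):
1 1 0
0 0 1
0 1 1

After press 4 at (2,1):
1 1 0
0 1 1
1 0 0

Answer: 1 1 0
0 1 1
1 0 0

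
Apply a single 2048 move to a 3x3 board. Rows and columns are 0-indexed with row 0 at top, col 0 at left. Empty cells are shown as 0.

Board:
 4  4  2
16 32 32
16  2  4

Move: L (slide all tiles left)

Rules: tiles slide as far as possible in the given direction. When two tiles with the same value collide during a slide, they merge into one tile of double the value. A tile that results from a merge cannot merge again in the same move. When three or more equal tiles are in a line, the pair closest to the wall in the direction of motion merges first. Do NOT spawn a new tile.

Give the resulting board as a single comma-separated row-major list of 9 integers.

Slide left:
row 0: [4, 4, 2] -> [8, 2, 0]
row 1: [16, 32, 32] -> [16, 64, 0]
row 2: [16, 2, 4] -> [16, 2, 4]

Answer: 8, 2, 0, 16, 64, 0, 16, 2, 4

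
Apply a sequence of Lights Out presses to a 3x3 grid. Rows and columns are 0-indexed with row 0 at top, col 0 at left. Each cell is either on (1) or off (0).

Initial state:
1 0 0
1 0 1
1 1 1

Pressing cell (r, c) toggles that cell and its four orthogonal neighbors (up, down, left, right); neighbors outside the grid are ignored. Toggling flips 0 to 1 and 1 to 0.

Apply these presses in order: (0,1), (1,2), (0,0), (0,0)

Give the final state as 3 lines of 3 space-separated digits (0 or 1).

Answer: 0 1 0
1 0 0
1 1 0

Derivation:
After press 1 at (0,1):
0 1 1
1 1 1
1 1 1

After press 2 at (1,2):
0 1 0
1 0 0
1 1 0

After press 3 at (0,0):
1 0 0
0 0 0
1 1 0

After press 4 at (0,0):
0 1 0
1 0 0
1 1 0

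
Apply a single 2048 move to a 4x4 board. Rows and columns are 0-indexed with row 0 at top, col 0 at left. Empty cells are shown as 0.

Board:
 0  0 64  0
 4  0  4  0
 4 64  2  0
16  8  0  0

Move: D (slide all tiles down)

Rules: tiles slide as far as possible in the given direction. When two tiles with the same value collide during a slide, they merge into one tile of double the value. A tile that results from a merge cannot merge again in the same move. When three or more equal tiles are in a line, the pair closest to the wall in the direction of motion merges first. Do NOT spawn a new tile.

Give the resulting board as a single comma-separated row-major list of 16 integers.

Answer: 0, 0, 0, 0, 0, 0, 64, 0, 8, 64, 4, 0, 16, 8, 2, 0

Derivation:
Slide down:
col 0: [0, 4, 4, 16] -> [0, 0, 8, 16]
col 1: [0, 0, 64, 8] -> [0, 0, 64, 8]
col 2: [64, 4, 2, 0] -> [0, 64, 4, 2]
col 3: [0, 0, 0, 0] -> [0, 0, 0, 0]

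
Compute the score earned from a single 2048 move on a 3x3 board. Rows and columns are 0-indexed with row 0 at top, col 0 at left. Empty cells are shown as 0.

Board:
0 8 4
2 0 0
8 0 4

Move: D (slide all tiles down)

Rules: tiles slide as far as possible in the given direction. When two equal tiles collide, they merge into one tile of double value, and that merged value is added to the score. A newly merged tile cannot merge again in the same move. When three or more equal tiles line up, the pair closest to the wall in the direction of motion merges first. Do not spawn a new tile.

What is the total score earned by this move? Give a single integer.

Answer: 8

Derivation:
Slide down:
col 0: [0, 2, 8] -> [0, 2, 8]  score +0 (running 0)
col 1: [8, 0, 0] -> [0, 0, 8]  score +0 (running 0)
col 2: [4, 0, 4] -> [0, 0, 8]  score +8 (running 8)
Board after move:
0 0 0
2 0 0
8 8 8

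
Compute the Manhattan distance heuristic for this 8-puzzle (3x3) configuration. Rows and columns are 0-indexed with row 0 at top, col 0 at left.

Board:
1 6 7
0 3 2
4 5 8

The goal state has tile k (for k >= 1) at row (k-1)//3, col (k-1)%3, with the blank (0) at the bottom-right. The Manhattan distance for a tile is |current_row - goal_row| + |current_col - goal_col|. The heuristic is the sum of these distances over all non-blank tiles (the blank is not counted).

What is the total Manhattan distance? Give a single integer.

Tile 1: at (0,0), goal (0,0), distance |0-0|+|0-0| = 0
Tile 6: at (0,1), goal (1,2), distance |0-1|+|1-2| = 2
Tile 7: at (0,2), goal (2,0), distance |0-2|+|2-0| = 4
Tile 3: at (1,1), goal (0,2), distance |1-0|+|1-2| = 2
Tile 2: at (1,2), goal (0,1), distance |1-0|+|2-1| = 2
Tile 4: at (2,0), goal (1,0), distance |2-1|+|0-0| = 1
Tile 5: at (2,1), goal (1,1), distance |2-1|+|1-1| = 1
Tile 8: at (2,2), goal (2,1), distance |2-2|+|2-1| = 1
Sum: 0 + 2 + 4 + 2 + 2 + 1 + 1 + 1 = 13

Answer: 13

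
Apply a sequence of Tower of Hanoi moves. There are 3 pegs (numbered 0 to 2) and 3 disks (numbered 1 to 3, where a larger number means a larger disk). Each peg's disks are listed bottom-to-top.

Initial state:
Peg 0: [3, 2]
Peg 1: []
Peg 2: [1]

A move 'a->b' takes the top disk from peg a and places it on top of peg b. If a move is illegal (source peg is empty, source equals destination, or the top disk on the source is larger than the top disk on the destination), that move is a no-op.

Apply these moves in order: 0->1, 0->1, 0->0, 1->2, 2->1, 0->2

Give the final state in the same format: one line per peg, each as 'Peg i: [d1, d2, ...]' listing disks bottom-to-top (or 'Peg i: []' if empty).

Answer: Peg 0: []
Peg 1: [2, 1]
Peg 2: [3]

Derivation:
After move 1 (0->1):
Peg 0: [3]
Peg 1: [2]
Peg 2: [1]

After move 2 (0->1):
Peg 0: [3]
Peg 1: [2]
Peg 2: [1]

After move 3 (0->0):
Peg 0: [3]
Peg 1: [2]
Peg 2: [1]

After move 4 (1->2):
Peg 0: [3]
Peg 1: [2]
Peg 2: [1]

After move 5 (2->1):
Peg 0: [3]
Peg 1: [2, 1]
Peg 2: []

After move 6 (0->2):
Peg 0: []
Peg 1: [2, 1]
Peg 2: [3]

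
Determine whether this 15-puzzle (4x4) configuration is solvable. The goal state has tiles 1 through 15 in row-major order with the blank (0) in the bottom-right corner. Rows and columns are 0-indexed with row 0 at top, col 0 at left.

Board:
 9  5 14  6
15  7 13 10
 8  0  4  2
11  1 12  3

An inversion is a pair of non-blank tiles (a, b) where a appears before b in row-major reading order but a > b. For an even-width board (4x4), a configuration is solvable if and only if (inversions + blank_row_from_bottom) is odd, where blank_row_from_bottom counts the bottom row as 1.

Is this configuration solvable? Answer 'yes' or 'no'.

Answer: yes

Derivation:
Inversions: 65
Blank is in row 2 (0-indexed from top), which is row 2 counting from the bottom (bottom = 1).
65 + 2 = 67, which is odd, so the puzzle is solvable.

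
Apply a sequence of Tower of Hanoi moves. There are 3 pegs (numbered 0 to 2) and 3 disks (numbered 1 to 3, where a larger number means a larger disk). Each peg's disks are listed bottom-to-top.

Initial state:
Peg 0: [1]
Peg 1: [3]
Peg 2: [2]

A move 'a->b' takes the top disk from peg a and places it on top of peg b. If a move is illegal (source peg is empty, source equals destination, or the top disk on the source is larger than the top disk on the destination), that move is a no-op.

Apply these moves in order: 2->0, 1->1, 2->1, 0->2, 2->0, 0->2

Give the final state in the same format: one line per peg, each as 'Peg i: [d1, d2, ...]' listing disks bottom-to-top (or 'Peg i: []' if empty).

Answer: Peg 0: []
Peg 1: [3, 2]
Peg 2: [1]

Derivation:
After move 1 (2->0):
Peg 0: [1]
Peg 1: [3]
Peg 2: [2]

After move 2 (1->1):
Peg 0: [1]
Peg 1: [3]
Peg 2: [2]

After move 3 (2->1):
Peg 0: [1]
Peg 1: [3, 2]
Peg 2: []

After move 4 (0->2):
Peg 0: []
Peg 1: [3, 2]
Peg 2: [1]

After move 5 (2->0):
Peg 0: [1]
Peg 1: [3, 2]
Peg 2: []

After move 6 (0->2):
Peg 0: []
Peg 1: [3, 2]
Peg 2: [1]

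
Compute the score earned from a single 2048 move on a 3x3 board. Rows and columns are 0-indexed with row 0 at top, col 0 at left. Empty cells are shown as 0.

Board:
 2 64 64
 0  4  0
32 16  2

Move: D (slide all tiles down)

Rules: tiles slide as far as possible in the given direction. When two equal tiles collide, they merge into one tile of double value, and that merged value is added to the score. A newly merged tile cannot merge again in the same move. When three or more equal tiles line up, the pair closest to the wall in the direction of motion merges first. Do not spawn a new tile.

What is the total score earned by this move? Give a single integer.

Answer: 0

Derivation:
Slide down:
col 0: [2, 0, 32] -> [0, 2, 32]  score +0 (running 0)
col 1: [64, 4, 16] -> [64, 4, 16]  score +0 (running 0)
col 2: [64, 0, 2] -> [0, 64, 2]  score +0 (running 0)
Board after move:
 0 64  0
 2  4 64
32 16  2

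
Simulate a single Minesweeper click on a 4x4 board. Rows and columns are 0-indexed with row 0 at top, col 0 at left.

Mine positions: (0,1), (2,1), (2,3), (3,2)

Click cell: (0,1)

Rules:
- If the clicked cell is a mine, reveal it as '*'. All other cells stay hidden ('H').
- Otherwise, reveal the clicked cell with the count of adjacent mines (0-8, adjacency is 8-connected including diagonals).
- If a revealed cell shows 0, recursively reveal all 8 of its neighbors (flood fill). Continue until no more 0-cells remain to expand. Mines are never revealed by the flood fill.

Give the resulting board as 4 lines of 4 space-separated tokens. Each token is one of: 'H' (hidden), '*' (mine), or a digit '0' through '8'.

H * H H
H H H H
H H H H
H H H H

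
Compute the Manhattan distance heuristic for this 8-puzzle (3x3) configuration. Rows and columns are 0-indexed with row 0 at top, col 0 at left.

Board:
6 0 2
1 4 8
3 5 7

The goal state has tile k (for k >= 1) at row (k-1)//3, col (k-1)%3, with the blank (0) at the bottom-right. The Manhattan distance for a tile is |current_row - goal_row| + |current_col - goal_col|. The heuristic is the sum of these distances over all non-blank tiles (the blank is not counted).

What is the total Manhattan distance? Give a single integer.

Tile 6: at (0,0), goal (1,2), distance |0-1|+|0-2| = 3
Tile 2: at (0,2), goal (0,1), distance |0-0|+|2-1| = 1
Tile 1: at (1,0), goal (0,0), distance |1-0|+|0-0| = 1
Tile 4: at (1,1), goal (1,0), distance |1-1|+|1-0| = 1
Tile 8: at (1,2), goal (2,1), distance |1-2|+|2-1| = 2
Tile 3: at (2,0), goal (0,2), distance |2-0|+|0-2| = 4
Tile 5: at (2,1), goal (1,1), distance |2-1|+|1-1| = 1
Tile 7: at (2,2), goal (2,0), distance |2-2|+|2-0| = 2
Sum: 3 + 1 + 1 + 1 + 2 + 4 + 1 + 2 = 15

Answer: 15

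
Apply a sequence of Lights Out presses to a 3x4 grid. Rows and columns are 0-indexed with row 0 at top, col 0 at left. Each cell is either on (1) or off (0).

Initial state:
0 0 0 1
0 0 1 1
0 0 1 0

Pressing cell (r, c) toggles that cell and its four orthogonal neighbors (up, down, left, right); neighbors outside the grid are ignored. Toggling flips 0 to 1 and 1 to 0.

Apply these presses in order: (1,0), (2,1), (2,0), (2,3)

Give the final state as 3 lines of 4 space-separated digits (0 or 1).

After press 1 at (1,0):
1 0 0 1
1 1 1 1
1 0 1 0

After press 2 at (2,1):
1 0 0 1
1 0 1 1
0 1 0 0

After press 3 at (2,0):
1 0 0 1
0 0 1 1
1 0 0 0

After press 4 at (2,3):
1 0 0 1
0 0 1 0
1 0 1 1

Answer: 1 0 0 1
0 0 1 0
1 0 1 1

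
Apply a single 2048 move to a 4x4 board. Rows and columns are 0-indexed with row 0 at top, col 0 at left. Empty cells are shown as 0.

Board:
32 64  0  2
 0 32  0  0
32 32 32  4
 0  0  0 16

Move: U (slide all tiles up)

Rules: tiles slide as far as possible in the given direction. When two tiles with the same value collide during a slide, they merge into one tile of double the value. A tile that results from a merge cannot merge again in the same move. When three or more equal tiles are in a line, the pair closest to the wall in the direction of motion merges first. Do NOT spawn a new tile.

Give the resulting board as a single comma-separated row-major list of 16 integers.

Answer: 64, 64, 32, 2, 0, 64, 0, 4, 0, 0, 0, 16, 0, 0, 0, 0

Derivation:
Slide up:
col 0: [32, 0, 32, 0] -> [64, 0, 0, 0]
col 1: [64, 32, 32, 0] -> [64, 64, 0, 0]
col 2: [0, 0, 32, 0] -> [32, 0, 0, 0]
col 3: [2, 0, 4, 16] -> [2, 4, 16, 0]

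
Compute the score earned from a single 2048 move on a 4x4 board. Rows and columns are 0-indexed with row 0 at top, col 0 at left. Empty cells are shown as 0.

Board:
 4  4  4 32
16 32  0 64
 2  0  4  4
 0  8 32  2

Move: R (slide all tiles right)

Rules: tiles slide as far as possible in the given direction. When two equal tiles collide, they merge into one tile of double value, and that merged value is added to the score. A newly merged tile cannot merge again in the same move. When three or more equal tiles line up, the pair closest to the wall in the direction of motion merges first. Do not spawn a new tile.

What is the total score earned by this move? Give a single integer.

Answer: 16

Derivation:
Slide right:
row 0: [4, 4, 4, 32] -> [0, 4, 8, 32]  score +8 (running 8)
row 1: [16, 32, 0, 64] -> [0, 16, 32, 64]  score +0 (running 8)
row 2: [2, 0, 4, 4] -> [0, 0, 2, 8]  score +8 (running 16)
row 3: [0, 8, 32, 2] -> [0, 8, 32, 2]  score +0 (running 16)
Board after move:
 0  4  8 32
 0 16 32 64
 0  0  2  8
 0  8 32  2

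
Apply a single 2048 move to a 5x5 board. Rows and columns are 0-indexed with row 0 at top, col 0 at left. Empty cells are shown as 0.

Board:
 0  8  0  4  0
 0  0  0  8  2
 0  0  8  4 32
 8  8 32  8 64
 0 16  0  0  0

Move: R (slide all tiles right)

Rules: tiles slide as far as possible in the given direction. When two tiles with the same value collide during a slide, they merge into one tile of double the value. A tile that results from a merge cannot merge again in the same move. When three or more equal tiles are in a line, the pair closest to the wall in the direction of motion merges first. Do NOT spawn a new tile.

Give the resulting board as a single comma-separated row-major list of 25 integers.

Slide right:
row 0: [0, 8, 0, 4, 0] -> [0, 0, 0, 8, 4]
row 1: [0, 0, 0, 8, 2] -> [0, 0, 0, 8, 2]
row 2: [0, 0, 8, 4, 32] -> [0, 0, 8, 4, 32]
row 3: [8, 8, 32, 8, 64] -> [0, 16, 32, 8, 64]
row 4: [0, 16, 0, 0, 0] -> [0, 0, 0, 0, 16]

Answer: 0, 0, 0, 8, 4, 0, 0, 0, 8, 2, 0, 0, 8, 4, 32, 0, 16, 32, 8, 64, 0, 0, 0, 0, 16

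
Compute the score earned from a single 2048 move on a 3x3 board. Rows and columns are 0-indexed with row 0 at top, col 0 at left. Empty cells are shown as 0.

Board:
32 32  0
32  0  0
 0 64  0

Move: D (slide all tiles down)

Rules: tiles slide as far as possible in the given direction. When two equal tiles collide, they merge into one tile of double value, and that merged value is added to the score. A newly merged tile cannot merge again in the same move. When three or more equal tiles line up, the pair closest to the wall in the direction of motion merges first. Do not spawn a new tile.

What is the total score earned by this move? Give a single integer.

Answer: 64

Derivation:
Slide down:
col 0: [32, 32, 0] -> [0, 0, 64]  score +64 (running 64)
col 1: [32, 0, 64] -> [0, 32, 64]  score +0 (running 64)
col 2: [0, 0, 0] -> [0, 0, 0]  score +0 (running 64)
Board after move:
 0  0  0
 0 32  0
64 64  0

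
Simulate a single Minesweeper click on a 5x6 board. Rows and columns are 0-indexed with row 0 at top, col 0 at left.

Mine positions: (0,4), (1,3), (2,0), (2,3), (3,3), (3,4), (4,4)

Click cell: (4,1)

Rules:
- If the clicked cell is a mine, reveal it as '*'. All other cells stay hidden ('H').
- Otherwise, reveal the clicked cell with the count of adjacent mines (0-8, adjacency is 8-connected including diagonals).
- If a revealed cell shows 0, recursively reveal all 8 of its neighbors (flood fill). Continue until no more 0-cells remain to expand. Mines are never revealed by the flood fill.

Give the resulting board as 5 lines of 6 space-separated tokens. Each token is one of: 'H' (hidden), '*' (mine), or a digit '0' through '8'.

H H H H H H
H H H H H H
H H H H H H
1 1 2 H H H
0 0 1 H H H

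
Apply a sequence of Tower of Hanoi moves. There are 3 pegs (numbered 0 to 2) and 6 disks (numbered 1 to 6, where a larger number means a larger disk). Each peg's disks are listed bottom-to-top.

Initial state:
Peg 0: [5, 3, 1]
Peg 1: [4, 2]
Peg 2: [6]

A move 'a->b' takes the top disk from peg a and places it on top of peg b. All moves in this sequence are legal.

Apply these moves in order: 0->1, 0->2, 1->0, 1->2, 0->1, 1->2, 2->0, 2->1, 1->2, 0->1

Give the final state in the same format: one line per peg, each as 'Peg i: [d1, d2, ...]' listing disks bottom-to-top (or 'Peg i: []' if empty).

Answer: Peg 0: [5]
Peg 1: [4, 1]
Peg 2: [6, 3, 2]

Derivation:
After move 1 (0->1):
Peg 0: [5, 3]
Peg 1: [4, 2, 1]
Peg 2: [6]

After move 2 (0->2):
Peg 0: [5]
Peg 1: [4, 2, 1]
Peg 2: [6, 3]

After move 3 (1->0):
Peg 0: [5, 1]
Peg 1: [4, 2]
Peg 2: [6, 3]

After move 4 (1->2):
Peg 0: [5, 1]
Peg 1: [4]
Peg 2: [6, 3, 2]

After move 5 (0->1):
Peg 0: [5]
Peg 1: [4, 1]
Peg 2: [6, 3, 2]

After move 6 (1->2):
Peg 0: [5]
Peg 1: [4]
Peg 2: [6, 3, 2, 1]

After move 7 (2->0):
Peg 0: [5, 1]
Peg 1: [4]
Peg 2: [6, 3, 2]

After move 8 (2->1):
Peg 0: [5, 1]
Peg 1: [4, 2]
Peg 2: [6, 3]

After move 9 (1->2):
Peg 0: [5, 1]
Peg 1: [4]
Peg 2: [6, 3, 2]

After move 10 (0->1):
Peg 0: [5]
Peg 1: [4, 1]
Peg 2: [6, 3, 2]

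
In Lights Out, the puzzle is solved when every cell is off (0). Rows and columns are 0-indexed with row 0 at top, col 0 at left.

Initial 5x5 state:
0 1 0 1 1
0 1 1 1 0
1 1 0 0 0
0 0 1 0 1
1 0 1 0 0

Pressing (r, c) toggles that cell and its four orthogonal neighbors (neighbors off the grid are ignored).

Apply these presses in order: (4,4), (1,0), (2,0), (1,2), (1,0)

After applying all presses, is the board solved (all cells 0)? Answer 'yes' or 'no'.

Answer: no

Derivation:
After press 1 at (4,4):
0 1 0 1 1
0 1 1 1 0
1 1 0 0 0
0 0 1 0 0
1 0 1 1 1

After press 2 at (1,0):
1 1 0 1 1
1 0 1 1 0
0 1 0 0 0
0 0 1 0 0
1 0 1 1 1

After press 3 at (2,0):
1 1 0 1 1
0 0 1 1 0
1 0 0 0 0
1 0 1 0 0
1 0 1 1 1

After press 4 at (1,2):
1 1 1 1 1
0 1 0 0 0
1 0 1 0 0
1 0 1 0 0
1 0 1 1 1

After press 5 at (1,0):
0 1 1 1 1
1 0 0 0 0
0 0 1 0 0
1 0 1 0 0
1 0 1 1 1

Lights still on: 12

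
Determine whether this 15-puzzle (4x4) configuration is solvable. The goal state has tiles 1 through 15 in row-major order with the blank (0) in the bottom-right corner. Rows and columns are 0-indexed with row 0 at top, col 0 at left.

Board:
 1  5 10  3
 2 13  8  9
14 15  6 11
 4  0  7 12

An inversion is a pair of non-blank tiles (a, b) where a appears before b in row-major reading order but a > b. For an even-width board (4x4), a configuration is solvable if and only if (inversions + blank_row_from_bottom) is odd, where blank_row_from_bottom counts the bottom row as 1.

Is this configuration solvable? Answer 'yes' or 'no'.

Answer: no

Derivation:
Inversions: 37
Blank is in row 3 (0-indexed from top), which is row 1 counting from the bottom (bottom = 1).
37 + 1 = 38, which is even, so the puzzle is not solvable.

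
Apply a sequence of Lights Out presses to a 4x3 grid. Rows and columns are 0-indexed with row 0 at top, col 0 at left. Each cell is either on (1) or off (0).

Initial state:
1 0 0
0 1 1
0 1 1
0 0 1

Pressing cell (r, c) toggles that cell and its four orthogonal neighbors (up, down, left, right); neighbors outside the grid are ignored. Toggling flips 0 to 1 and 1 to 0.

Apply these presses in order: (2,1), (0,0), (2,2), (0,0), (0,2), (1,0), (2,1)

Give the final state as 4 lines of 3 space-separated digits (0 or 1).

Answer: 0 1 1
1 0 1
1 0 0
0 0 0

Derivation:
After press 1 at (2,1):
1 0 0
0 0 1
1 0 0
0 1 1

After press 2 at (0,0):
0 1 0
1 0 1
1 0 0
0 1 1

After press 3 at (2,2):
0 1 0
1 0 0
1 1 1
0 1 0

After press 4 at (0,0):
1 0 0
0 0 0
1 1 1
0 1 0

After press 5 at (0,2):
1 1 1
0 0 1
1 1 1
0 1 0

After press 6 at (1,0):
0 1 1
1 1 1
0 1 1
0 1 0

After press 7 at (2,1):
0 1 1
1 0 1
1 0 0
0 0 0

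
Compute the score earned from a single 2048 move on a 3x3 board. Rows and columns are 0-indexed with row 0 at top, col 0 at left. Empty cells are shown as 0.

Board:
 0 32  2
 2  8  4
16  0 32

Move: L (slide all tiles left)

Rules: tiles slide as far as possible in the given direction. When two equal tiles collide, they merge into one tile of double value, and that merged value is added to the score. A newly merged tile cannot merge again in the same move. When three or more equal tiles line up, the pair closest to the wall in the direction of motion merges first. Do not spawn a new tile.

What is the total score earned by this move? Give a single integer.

Slide left:
row 0: [0, 32, 2] -> [32, 2, 0]  score +0 (running 0)
row 1: [2, 8, 4] -> [2, 8, 4]  score +0 (running 0)
row 2: [16, 0, 32] -> [16, 32, 0]  score +0 (running 0)
Board after move:
32  2  0
 2  8  4
16 32  0

Answer: 0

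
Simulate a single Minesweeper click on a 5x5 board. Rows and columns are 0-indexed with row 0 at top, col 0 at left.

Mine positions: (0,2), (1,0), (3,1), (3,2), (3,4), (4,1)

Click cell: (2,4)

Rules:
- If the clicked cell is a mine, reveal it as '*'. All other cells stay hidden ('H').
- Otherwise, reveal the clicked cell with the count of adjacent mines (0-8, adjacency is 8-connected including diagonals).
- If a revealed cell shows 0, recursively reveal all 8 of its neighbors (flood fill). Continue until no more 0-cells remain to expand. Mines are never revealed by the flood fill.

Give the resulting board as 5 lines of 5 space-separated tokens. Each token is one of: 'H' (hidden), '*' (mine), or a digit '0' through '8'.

H H H H H
H H H H H
H H H H 1
H H H H H
H H H H H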